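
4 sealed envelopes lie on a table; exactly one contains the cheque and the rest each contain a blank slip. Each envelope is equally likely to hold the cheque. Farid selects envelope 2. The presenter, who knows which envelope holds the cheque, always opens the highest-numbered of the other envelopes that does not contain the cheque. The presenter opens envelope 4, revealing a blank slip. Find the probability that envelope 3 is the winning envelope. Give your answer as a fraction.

1/3

Consider each possible location of the cheque in turn.
If it is in any of envelopes 1, 2, and 3 (prior 1/4 each): envelope 4 is the highest-numbered option available, probability 1; weight (1/4)·1 = 1/4 each.
If it is in envelope 4 (prior 1/4): the presenter opened envelope 4, so this case is ruled out; weight (1/4)·0 = 0.
The weights sum to 3/4.
So P(the cheque in envelope 3 | the presenter opened envelope 4) = (1/4) / (3/4) = 1/3.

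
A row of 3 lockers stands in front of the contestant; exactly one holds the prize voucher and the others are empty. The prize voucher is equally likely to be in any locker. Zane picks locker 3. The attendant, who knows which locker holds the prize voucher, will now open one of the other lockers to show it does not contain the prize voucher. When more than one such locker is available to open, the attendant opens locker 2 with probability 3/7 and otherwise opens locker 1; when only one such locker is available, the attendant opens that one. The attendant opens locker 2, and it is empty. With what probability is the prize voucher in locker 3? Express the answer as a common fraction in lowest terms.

Condition on the true location of the prize voucher.
If it is in locker 1 (prior 1/3): only locker 2 is available, probability 1; weight (1/3)·1 = 1/3.
If it is in locker 2 (prior 1/3): the attendant opened locker 2, so this case is ruled out; weight (1/3)·0 = 0.
If it is in locker 3 (prior 1/3): locker 2 is available, opened with probability 3/7; weight (1/3)·(3/7) = 1/7.
The weights sum to 10/21.
So P(the prize voucher in locker 3 | the attendant opened locker 2) = (1/7) / (10/21) = 3/10.

3/10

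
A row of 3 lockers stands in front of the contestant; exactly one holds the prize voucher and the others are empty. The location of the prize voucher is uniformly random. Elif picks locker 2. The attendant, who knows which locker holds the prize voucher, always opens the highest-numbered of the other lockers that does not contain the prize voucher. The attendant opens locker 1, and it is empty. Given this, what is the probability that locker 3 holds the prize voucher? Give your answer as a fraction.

Consider each possible location of the prize voucher in turn.
If it is in locker 1 (prior 1/3): the attendant opened locker 1, so this case is ruled out; weight (1/3)·0 = 0.
If it is in locker 2 (prior 1/3): the attendant would have opened locker 3 instead, probability 0; weight (1/3)·0 = 0.
If it is in locker 3 (prior 1/3): locker 1 is the highest-numbered option available, probability 1; weight (1/3)·1 = 1/3.
The weights sum to 1/3.
So P(the prize voucher in locker 3 | the attendant opened locker 1) = (1/3) / (1/3) = 1.

1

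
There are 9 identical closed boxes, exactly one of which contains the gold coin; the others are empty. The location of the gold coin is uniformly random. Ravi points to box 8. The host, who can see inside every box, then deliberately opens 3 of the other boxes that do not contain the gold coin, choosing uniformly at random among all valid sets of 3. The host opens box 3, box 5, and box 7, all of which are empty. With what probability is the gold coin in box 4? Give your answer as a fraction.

8/45

Consider each possible location of the gold coin in turn.
If it is in any of boxes 1, 2, 4, 6, and 9 (prior 1/9 each): the host has 35 equally likely choices, so probability 1/35; weight (1/9)·(1/35) = 1/315 each.
If it is in any of boxes 3, 5, and 7 (prior 1/9 each): that box was opened and seen not to hold the prize — ruled out; weight (1/9)·0 = 0 each.
If it is in box 8 (prior 1/9): the host has 56 equally likely choices, so probability 1/56; weight (1/9)·(1/56) = 1/504.
The weights sum to 1/56.
So P(the gold coin in box 4 | the host opened box 3, box 5, and box 7) = (1/315) / (1/56) = 8/45.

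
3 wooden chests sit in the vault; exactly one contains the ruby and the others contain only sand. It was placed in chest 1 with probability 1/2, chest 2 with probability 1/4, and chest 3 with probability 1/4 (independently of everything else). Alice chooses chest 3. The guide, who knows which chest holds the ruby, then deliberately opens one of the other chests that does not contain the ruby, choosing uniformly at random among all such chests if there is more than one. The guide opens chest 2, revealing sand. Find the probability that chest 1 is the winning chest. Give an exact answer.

Condition on the true location of the ruby.
If it is in chest 1 (prior 1/2): the guide has no choice, probability 1; weight (1/2)·1 = 1/2.
If it is in chest 2 (prior 1/4): the guide opened chest 2, so this case is ruled out; weight (1/4)·0 = 0.
If it is in chest 3 (prior 1/4): the guide has 2 equally likely choices, so probability 1/2; weight (1/4)·(1/2) = 1/8.
The weights sum to 5/8.
So P(the ruby in chest 1 | the guide opened chest 2) = (1/2) / (5/8) = 4/5.

4/5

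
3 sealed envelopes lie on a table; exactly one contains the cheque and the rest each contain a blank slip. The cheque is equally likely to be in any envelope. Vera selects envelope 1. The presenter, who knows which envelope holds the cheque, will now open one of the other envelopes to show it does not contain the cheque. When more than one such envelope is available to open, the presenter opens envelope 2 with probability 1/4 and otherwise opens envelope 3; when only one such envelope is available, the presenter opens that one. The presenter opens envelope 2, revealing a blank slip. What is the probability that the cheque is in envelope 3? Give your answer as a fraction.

4/5

Consider each possible location of the cheque in turn.
If it is in envelope 1 (prior 1/3): envelope 2 is available, opened with probability 1/4; weight (1/3)·(1/4) = 1/12.
If it is in envelope 2 (prior 1/3): the presenter opened envelope 2, so this case is ruled out; weight (1/3)·0 = 0.
If it is in envelope 3 (prior 1/3): only envelope 2 is available, probability 1; weight (1/3)·1 = 1/3.
The weights sum to 5/12.
So P(the cheque in envelope 3 | the presenter opened envelope 2) = (1/3) / (5/12) = 4/5.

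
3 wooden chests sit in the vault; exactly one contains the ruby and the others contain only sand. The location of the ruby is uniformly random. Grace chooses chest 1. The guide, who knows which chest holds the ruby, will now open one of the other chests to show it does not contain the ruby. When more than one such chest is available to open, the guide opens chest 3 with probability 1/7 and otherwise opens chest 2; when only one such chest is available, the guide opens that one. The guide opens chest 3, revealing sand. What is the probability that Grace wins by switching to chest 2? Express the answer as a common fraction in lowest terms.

Consider each possible location of the ruby in turn.
If it is in chest 1 (prior 1/3): chest 3 is available, opened with probability 1/7; weight (1/3)·(1/7) = 1/21.
If it is in chest 2 (prior 1/3): only chest 3 is available, probability 1; weight (1/3)·1 = 1/3.
If it is in chest 3 (prior 1/3): the guide opened chest 3, so this case is ruled out; weight (1/3)·0 = 0.
The weights sum to 8/21.
So P(the ruby in chest 2 | the guide opened chest 3) = (1/3) / (8/21) = 7/8.

7/8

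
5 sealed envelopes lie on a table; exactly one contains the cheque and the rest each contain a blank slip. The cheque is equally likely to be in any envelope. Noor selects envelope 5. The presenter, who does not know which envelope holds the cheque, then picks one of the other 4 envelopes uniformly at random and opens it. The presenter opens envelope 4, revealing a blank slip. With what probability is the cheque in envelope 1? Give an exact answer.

Consider each possible location of the cheque in turn.
If it is in any of envelopes 1, 2, 3, and 5 (prior 1/5 each): the presenter picks envelope 4 with probability 1/4 regardless, and it is not the prize; weight (1/5)·(1/4) = 1/20 each.
If it is in envelope 4 (prior 1/5): the presenter opened envelope 4, so this case is ruled out; weight (1/5)·0 = 0.
The weights sum to 1/5.
So P(the cheque in envelope 1 | the presenter opened envelope 4) = (1/20) / (1/5) = 1/4.

1/4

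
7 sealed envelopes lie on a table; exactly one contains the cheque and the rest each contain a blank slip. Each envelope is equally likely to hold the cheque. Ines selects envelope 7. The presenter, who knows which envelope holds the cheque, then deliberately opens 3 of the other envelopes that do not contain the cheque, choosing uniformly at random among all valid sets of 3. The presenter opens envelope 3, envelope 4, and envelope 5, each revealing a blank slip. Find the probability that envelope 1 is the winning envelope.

Consider each possible location of the cheque in turn.
If it is in any of envelopes 1, 2, and 6 (prior 1/7 each): the presenter has 10 equally likely choices, so probability 1/10; weight (1/7)·(1/10) = 1/70 each.
If it is in any of envelopes 3, 4, and 5 (prior 1/7 each): that envelope was opened and seen not to hold the prize — ruled out; weight (1/7)·0 = 0 each.
If it is in envelope 7 (prior 1/7): the presenter has 20 equally likely choices, so probability 1/20; weight (1/7)·(1/20) = 1/140.
The weights sum to 1/20.
So P(the cheque in envelope 1 | the presenter opened envelope 3, envelope 4, and envelope 5) = (1/70) / (1/20) = 2/7.

2/7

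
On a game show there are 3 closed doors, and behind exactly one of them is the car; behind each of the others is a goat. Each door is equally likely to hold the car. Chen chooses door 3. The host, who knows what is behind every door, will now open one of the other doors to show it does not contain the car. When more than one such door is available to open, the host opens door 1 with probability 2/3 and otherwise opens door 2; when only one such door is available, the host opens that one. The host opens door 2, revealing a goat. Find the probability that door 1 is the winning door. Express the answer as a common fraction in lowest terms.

3/4

Apply Bayes' rule, conditioning on where the car actually is.
If it is behind door 1 (prior 1/3): only door 2 is available, probability 1; weight (1/3)·1 = 1/3.
If it is behind door 2 (prior 1/3): the host opened door 2, so this case is ruled out; weight (1/3)·0 = 0.
If it is behind door 3 (prior 1/3): door 1 is available but not opened, probability 1/3; weight (1/3)·(1/3) = 1/9.
The weights sum to 4/9.
So P(the car behind door 1 | the host opened door 2) = (1/3) / (4/9) = 3/4.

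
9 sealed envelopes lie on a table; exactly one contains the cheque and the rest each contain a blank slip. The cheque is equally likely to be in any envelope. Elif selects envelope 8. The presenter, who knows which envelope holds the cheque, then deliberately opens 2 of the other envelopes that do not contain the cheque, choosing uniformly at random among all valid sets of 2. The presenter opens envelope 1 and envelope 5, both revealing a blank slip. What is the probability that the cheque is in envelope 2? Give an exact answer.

Apply Bayes' rule, conditioning on where the cheque actually is.
If it is in either of envelopes 1 and 5 (prior 1/9 each): that envelope was opened and seen not to hold the prize — ruled out; weight (1/9)·0 = 0 each.
If it is in any of envelopes 2, 3, 4, 6, 7, and 9 (prior 1/9 each): the presenter has 21 equally likely choices, so probability 1/21; weight (1/9)·(1/21) = 1/189 each.
If it is in envelope 8 (prior 1/9): the presenter has 28 equally likely choices, so probability 1/28; weight (1/9)·(1/28) = 1/252.
The weights sum to 1/28.
So P(the cheque in envelope 2 | the presenter opened envelope 1 and envelope 5) = (1/189) / (1/28) = 4/27.

4/27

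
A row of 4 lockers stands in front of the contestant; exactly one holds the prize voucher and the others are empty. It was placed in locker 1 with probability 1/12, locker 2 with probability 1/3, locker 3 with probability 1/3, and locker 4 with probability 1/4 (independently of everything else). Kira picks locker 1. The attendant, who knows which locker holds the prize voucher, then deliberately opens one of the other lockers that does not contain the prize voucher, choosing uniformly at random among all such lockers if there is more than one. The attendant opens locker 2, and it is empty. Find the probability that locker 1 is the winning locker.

2/23

Consider each possible location of the prize voucher in turn.
If it is in locker 1 (prior 1/12): the attendant has 3 equally likely choices, so probability 1/3; weight (1/12)·(1/3) = 1/36.
If it is in locker 2 (prior 1/3): the attendant opened locker 2, so this case is ruled out; weight (1/3)·0 = 0.
If it is in locker 3 (prior 1/3): the attendant has 2 equally likely choices, so probability 1/2; weight (1/3)·(1/2) = 1/6.
If it is in locker 4 (prior 1/4): the attendant has 2 equally likely choices, so probability 1/2; weight (1/4)·(1/2) = 1/8.
The weights sum to 23/72.
So P(the prize voucher in locker 1 | the attendant opened locker 2) = (1/36) / (23/72) = 2/23.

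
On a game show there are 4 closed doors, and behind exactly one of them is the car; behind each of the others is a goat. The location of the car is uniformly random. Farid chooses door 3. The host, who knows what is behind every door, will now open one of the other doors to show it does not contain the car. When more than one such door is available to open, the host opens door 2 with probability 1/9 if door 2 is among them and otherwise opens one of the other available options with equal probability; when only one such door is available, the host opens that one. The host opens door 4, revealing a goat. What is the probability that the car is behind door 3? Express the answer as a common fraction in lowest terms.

Apply Bayes' rule, conditioning on where the car actually is.
If it is behind door 1 (prior 1/4): door 2 is available but not opened, probability 8/9; weight (1/4)·(8/9) = 2/9.
If it is behind door 2 (prior 1/4): door 2 holds the prize so is unavailable; the host chooses uniformly among the 2 others, probability 1/2; weight (1/4)·(1/2) = 1/8.
If it is behind door 3 (prior 1/4): door 2 is available but not opened; door 4 gets probability (1 − 1/9)/2 = 4/9; weight (1/4)·(4/9) = 1/9.
If it is behind door 4 (prior 1/4): the host opened door 4, so this case is ruled out; weight (1/4)·0 = 0.
The weights sum to 11/24.
So P(the car behind door 3 | the host opened door 4) = (1/9) / (11/24) = 8/33.

8/33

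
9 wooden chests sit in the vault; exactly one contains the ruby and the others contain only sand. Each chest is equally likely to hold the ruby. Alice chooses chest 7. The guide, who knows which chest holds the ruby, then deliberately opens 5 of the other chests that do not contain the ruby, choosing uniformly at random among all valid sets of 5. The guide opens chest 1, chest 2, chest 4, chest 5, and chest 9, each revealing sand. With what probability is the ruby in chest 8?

Consider each possible location of the ruby in turn.
If it is in any of chests 1, 2, 4, 5, and 9 (prior 1/9 each): that chest was opened and seen not to hold the prize — ruled out; weight (1/9)·0 = 0 each.
If it is in any of chests 3, 6, and 8 (prior 1/9 each): the guide has 21 equally likely choices, so probability 1/21; weight (1/9)·(1/21) = 1/189 each.
If it is in chest 7 (prior 1/9): the guide has 56 equally likely choices, so probability 1/56; weight (1/9)·(1/56) = 1/504.
The weights sum to 1/56.
So P(the ruby in chest 8 | the guide opened chest 1, chest 2, chest 4, chest 5, and chest 9) = (1/189) / (1/56) = 8/27.

8/27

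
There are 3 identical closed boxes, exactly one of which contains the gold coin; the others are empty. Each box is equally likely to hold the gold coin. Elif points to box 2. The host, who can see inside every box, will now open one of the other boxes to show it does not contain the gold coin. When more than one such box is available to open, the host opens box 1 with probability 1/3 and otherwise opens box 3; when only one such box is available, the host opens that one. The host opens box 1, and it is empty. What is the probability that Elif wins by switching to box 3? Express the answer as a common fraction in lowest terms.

3/4

Consider each possible location of the gold coin in turn.
If it is in box 1 (prior 1/3): the host opened box 1, so this case is ruled out; weight (1/3)·0 = 0.
If it is in box 2 (prior 1/3): box 1 is available, opened with probability 1/3; weight (1/3)·(1/3) = 1/9.
If it is in box 3 (prior 1/3): only box 1 is available, probability 1; weight (1/3)·1 = 1/3.
The weights sum to 4/9.
So P(the gold coin in box 3 | the host opened box 1) = (1/3) / (4/9) = 3/4.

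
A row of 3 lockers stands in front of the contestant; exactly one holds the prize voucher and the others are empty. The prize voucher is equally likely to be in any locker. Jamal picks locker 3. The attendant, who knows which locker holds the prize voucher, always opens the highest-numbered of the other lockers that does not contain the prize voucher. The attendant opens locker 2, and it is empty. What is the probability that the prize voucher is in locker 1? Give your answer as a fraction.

Consider each possible location of the prize voucher in turn.
If it is in either of lockers 1 and 3 (prior 1/3 each): locker 2 is the highest-numbered option available, probability 1; weight (1/3)·1 = 1/3 each.
If it is in locker 2 (prior 1/3): the attendant opened locker 2, so this case is ruled out; weight (1/3)·0 = 0.
The weights sum to 2/3.
So P(the prize voucher in locker 1 | the attendant opened locker 2) = (1/3) / (2/3) = 1/2.

1/2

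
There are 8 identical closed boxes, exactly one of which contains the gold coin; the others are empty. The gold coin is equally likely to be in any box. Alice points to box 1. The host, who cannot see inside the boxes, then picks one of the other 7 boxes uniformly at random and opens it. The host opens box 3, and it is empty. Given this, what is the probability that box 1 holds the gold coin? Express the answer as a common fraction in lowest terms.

Condition on the true location of the gold coin.
If it is in any of boxes 1, 2, 4, 5, 6, 7, and 8 (prior 1/8 each): the host picks box 3 with probability 1/7 regardless, and it is not the prize; weight (1/8)·(1/7) = 1/56 each.
If it is in box 3 (prior 1/8): the host opened box 3, so this case is ruled out; weight (1/8)·0 = 0.
The weights sum to 1/8.
So P(the gold coin in box 1 | the host opened box 3) = (1/56) / (1/8) = 1/7.

1/7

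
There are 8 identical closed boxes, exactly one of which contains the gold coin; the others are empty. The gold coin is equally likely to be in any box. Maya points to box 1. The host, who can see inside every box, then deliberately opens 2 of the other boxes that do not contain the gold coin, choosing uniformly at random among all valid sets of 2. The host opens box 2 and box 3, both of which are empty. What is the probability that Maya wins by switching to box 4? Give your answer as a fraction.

Consider each possible location of the gold coin in turn.
If it is in box 1 (prior 1/8): the host has 21 equally likely choices, so probability 1/21; weight (1/8)·(1/21) = 1/168.
If it is in either of boxes 2 and 3 (prior 1/8 each): that box was opened and seen not to hold the prize — ruled out; weight (1/8)·0 = 0 each.
If it is in any of boxes 4, 5, 6, 7, and 8 (prior 1/8 each): the host has 15 equally likely choices, so probability 1/15; weight (1/8)·(1/15) = 1/120 each.
The weights sum to 1/21.
So P(the gold coin in box 4 | the host opened box 2 and box 3) = (1/120) / (1/21) = 7/40.

7/40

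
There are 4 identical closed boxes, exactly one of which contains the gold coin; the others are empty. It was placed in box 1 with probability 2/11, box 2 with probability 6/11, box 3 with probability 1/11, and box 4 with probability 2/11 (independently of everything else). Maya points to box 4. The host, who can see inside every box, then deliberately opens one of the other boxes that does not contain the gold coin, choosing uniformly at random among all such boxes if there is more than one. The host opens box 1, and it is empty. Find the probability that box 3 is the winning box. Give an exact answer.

3/25

Consider each possible location of the gold coin in turn.
If it is in box 1 (prior 2/11): the host opened box 1, so this case is ruled out; weight (2/11)·0 = 0.
If it is in box 2 (prior 6/11): the host has 2 equally likely choices, so probability 1/2; weight (6/11)·(1/2) = 3/11.
If it is in box 3 (prior 1/11): the host has 2 equally likely choices, so probability 1/2; weight (1/11)·(1/2) = 1/22.
If it is in box 4 (prior 2/11): the host has 3 equally likely choices, so probability 1/3; weight (2/11)·(1/3) = 2/33.
The weights sum to 25/66.
So P(the gold coin in box 3 | the host opened box 1) = (1/22) / (25/66) = 3/25.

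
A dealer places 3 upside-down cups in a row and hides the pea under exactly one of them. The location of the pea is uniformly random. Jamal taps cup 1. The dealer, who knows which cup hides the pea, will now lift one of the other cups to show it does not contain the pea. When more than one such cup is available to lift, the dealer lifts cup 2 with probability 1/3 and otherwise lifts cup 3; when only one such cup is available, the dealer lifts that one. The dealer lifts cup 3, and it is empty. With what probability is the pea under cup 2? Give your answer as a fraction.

3/5

Condition on the true location of the pea.
If it is under cup 1 (prior 1/3): cup 2 is available but not opened, probability 2/3; weight (1/3)·(2/3) = 2/9.
If it is under cup 2 (prior 1/3): only cup 3 is available, probability 1; weight (1/3)·1 = 1/3.
If it is under cup 3 (prior 1/3): the dealer opened cup 3, so this case is ruled out; weight (1/3)·0 = 0.
The weights sum to 5/9.
So P(the pea under cup 2 | the dealer opened cup 3) = (1/3) / (5/9) = 3/5.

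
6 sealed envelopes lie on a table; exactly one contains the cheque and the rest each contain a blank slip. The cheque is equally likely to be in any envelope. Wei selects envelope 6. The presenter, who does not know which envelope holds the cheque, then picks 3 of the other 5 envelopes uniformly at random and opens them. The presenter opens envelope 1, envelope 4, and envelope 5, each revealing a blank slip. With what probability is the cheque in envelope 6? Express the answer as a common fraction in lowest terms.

Apply Bayes' rule, conditioning on where the cheque actually is.
If it is in any of envelopes 1, 4, and 5 (prior 1/6 each): that envelope was opened and seen not to hold the prize — ruled out; weight (1/6)·0 = 0 each.
If it is in any of envelopes 2, 3, and 6 (prior 1/6 each): the presenter picks exactly this set with probability 1/10 regardless, and none is the prize; weight (1/6)·(1/10) = 1/60 each.
The weights sum to 1/20.
So P(the cheque in envelope 6 | the presenter opened envelope 1, envelope 4, and envelope 5) = (1/60) / (1/20) = 1/3.

1/3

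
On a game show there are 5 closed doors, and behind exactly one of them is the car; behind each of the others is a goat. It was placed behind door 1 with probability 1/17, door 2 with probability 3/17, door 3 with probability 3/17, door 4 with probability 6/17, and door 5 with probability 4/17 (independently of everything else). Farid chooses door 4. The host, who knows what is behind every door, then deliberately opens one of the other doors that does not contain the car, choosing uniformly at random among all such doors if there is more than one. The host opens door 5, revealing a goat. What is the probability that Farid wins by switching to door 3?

6/23

Consider each possible location of the car in turn.
If it is behind door 1 (prior 1/17): the host has 3 equally likely choices, so probability 1/3; weight (1/17)·(1/3) = 1/51.
If it is behind either of doors 2 and 3 (prior 3/17 each): the host has 3 equally likely choices, so probability 1/3; weight (3/17)·(1/3) = 1/17 each.
If it is behind door 4 (prior 6/17): the host has 4 equally likely choices, so probability 1/4; weight (6/17)·(1/4) = 3/34.
If it is behind door 5 (prior 4/17): the host opened door 5, so this case is ruled out; weight (4/17)·0 = 0.
The weights sum to 23/102.
So P(the car behind door 3 | the host opened door 5) = (1/17) / (23/102) = 6/23.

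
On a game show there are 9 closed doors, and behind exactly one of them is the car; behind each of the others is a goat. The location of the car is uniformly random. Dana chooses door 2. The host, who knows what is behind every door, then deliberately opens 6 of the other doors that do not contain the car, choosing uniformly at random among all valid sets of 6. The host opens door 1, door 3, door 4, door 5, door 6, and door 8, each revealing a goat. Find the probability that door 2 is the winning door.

Apply Bayes' rule, conditioning on where the car actually is.
If it is behind any of doors 1, 3, 4, 5, 6, and 8 (prior 1/9 each): that door was opened and seen not to hold the prize — ruled out; weight (1/9)·0 = 0 each.
If it is behind door 2 (prior 1/9): the host has 28 equally likely choices, so probability 1/28; weight (1/9)·(1/28) = 1/252.
If it is behind either of doors 7 and 9 (prior 1/9 each): the host has 7 equally likely choices, so probability 1/7; weight (1/9)·(1/7) = 1/63 each.
The weights sum to 1/28.
So P(the car behind door 2 | the host opened door 1, door 3, door 4, door 5, door 6, and door 8) = (1/252) / (1/28) = 1/9.

1/9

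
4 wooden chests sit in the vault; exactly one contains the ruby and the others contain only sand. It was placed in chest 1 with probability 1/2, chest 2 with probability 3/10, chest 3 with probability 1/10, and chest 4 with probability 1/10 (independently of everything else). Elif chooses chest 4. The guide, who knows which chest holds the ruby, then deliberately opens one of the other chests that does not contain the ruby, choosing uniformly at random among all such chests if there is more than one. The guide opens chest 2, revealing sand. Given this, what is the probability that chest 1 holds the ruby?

3/4

Condition on the true location of the ruby.
If it is in chest 1 (prior 1/2): the guide has 2 equally likely choices, so probability 1/2; weight (1/2)·(1/2) = 1/4.
If it is in chest 2 (prior 3/10): the guide opened chest 2, so this case is ruled out; weight (3/10)·0 = 0.
If it is in chest 3 (prior 1/10): the guide has 2 equally likely choices, so probability 1/2; weight (1/10)·(1/2) = 1/20.
If it is in chest 4 (prior 1/10): the guide has 3 equally likely choices, so probability 1/3; weight (1/10)·(1/3) = 1/30.
The weights sum to 1/3.
So P(the ruby in chest 1 | the guide opened chest 2) = (1/4) / (1/3) = 3/4.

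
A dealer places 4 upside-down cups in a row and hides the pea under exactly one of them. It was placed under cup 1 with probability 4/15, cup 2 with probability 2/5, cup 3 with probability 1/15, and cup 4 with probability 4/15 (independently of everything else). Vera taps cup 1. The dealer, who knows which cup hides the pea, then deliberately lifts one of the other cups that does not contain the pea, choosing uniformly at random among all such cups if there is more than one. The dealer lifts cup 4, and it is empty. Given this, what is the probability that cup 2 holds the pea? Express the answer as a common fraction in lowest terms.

18/29

Consider each possible location of the pea in turn.
If it is under cup 1 (prior 4/15): the dealer has 3 equally likely choices, so probability 1/3; weight (4/15)·(1/3) = 4/45.
If it is under cup 2 (prior 2/5): the dealer has 2 equally likely choices, so probability 1/2; weight (2/5)·(1/2) = 1/5.
If it is under cup 3 (prior 1/15): the dealer has 2 equally likely choices, so probability 1/2; weight (1/15)·(1/2) = 1/30.
If it is under cup 4 (prior 4/15): the dealer opened cup 4, so this case is ruled out; weight (4/15)·0 = 0.
The weights sum to 29/90.
So P(the pea under cup 2 | the dealer opened cup 4) = (1/5) / (29/90) = 18/29.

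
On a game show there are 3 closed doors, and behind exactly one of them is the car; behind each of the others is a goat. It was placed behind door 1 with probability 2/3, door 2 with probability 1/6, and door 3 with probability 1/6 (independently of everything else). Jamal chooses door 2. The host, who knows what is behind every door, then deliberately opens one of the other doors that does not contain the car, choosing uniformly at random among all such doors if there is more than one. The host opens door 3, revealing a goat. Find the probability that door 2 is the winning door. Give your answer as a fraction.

1/9

Consider each possible location of the car in turn.
If it is behind door 1 (prior 2/3): the host has no choice, probability 1; weight (2/3)·1 = 2/3.
If it is behind door 2 (prior 1/6): the host has 2 equally likely choices, so probability 1/2; weight (1/6)·(1/2) = 1/12.
If it is behind door 3 (prior 1/6): the host opened door 3, so this case is ruled out; weight (1/6)·0 = 0.
The weights sum to 3/4.
So P(the car behind door 2 | the host opened door 3) = (1/12) / (3/4) = 1/9.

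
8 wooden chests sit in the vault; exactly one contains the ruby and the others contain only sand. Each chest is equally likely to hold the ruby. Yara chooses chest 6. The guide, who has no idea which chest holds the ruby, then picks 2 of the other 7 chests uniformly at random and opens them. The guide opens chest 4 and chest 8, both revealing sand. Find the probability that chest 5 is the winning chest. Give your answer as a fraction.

1/6

Condition on the true location of the ruby.
If it is in any of chests 1, 2, 3, 5, 6, and 7 (prior 1/8 each): the guide picks exactly this set with probability 1/21 regardless, and none is the prize; weight (1/8)·(1/21) = 1/168 each.
If it is in either of chests 4 and 8 (prior 1/8 each): that chest was opened and seen not to hold the prize — ruled out; weight (1/8)·0 = 0 each.
The weights sum to 1/28.
So P(the ruby in chest 5 | the guide opened chest 4 and chest 8) = (1/168) / (1/28) = 1/6.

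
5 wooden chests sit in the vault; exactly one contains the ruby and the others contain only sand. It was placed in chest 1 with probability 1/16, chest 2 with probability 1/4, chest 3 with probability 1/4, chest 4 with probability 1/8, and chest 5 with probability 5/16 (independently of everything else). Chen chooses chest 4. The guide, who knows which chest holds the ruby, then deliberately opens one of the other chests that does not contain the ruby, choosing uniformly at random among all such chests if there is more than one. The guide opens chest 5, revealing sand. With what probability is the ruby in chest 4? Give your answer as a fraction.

1/7

Apply Bayes' rule, conditioning on where the ruby actually is.
If it is in chest 1 (prior 1/16): the guide has 3 equally likely choices, so probability 1/3; weight (1/16)·(1/3) = 1/48.
If it is in either of chests 2 and 3 (prior 1/4 each): the guide has 3 equally likely choices, so probability 1/3; weight (1/4)·(1/3) = 1/12 each.
If it is in chest 4 (prior 1/8): the guide has 4 equally likely choices, so probability 1/4; weight (1/8)·(1/4) = 1/32.
If it is in chest 5 (prior 5/16): the guide opened chest 5, so this case is ruled out; weight (5/16)·0 = 0.
The weights sum to 7/32.
So P(the ruby in chest 4 | the guide opened chest 5) = (1/32) / (7/32) = 1/7.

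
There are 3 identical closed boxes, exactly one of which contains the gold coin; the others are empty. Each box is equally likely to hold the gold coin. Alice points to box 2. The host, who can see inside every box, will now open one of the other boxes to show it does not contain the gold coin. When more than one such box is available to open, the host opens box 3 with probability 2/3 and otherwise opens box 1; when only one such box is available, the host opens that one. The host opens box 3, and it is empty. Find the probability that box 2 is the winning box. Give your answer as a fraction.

Consider each possible location of the gold coin in turn.
If it is in box 1 (prior 1/3): only box 3 is available, probability 1; weight (1/3)·1 = 1/3.
If it is in box 2 (prior 1/3): box 3 is available, opened with probability 2/3; weight (1/3)·(2/3) = 2/9.
If it is in box 3 (prior 1/3): the host opened box 3, so this case is ruled out; weight (1/3)·0 = 0.
The weights sum to 5/9.
So P(the gold coin in box 2 | the host opened box 3) = (2/9) / (5/9) = 2/5.

2/5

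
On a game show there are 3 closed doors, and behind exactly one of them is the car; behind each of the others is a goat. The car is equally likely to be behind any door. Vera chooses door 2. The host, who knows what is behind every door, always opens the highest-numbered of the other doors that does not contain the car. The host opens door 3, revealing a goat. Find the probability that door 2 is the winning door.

1/2

Condition on the true location of the car.
If it is behind either of doors 1 and 2 (prior 1/3 each): door 3 is the highest-numbered option available, probability 1; weight (1/3)·1 = 1/3 each.
If it is behind door 3 (prior 1/3): the host opened door 3, so this case is ruled out; weight (1/3)·0 = 0.
The weights sum to 2/3.
So P(the car behind door 2 | the host opened door 3) = (1/3) / (2/3) = 1/2.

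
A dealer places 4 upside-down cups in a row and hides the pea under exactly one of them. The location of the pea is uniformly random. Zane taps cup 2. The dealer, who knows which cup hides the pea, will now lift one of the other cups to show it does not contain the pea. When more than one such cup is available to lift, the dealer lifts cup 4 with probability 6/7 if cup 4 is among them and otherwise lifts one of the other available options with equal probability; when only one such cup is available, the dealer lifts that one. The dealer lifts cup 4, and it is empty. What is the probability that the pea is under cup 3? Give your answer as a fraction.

1/3

Consider each possible location of the pea in turn.
If it is under any of cups 1, 2, and 3 (prior 1/4 each): cup 4 is available, opened with probability 6/7; weight (1/4)·(6/7) = 3/14 each.
If it is under cup 4 (prior 1/4): the dealer opened cup 4, so this case is ruled out; weight (1/4)·0 = 0.
The weights sum to 9/14.
So P(the pea under cup 3 | the dealer opened cup 4) = (3/14) / (9/14) = 1/3.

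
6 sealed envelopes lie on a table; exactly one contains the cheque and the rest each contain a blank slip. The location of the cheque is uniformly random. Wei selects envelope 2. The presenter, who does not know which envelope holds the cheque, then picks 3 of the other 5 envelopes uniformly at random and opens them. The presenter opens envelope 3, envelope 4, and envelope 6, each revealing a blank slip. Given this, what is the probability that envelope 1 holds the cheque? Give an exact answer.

1/3

Consider each possible location of the cheque in turn.
If it is in any of envelopes 1, 2, and 5 (prior 1/6 each): the presenter picks exactly this set with probability 1/10 regardless, and none is the prize; weight (1/6)·(1/10) = 1/60 each.
If it is in any of envelopes 3, 4, and 6 (prior 1/6 each): that envelope was opened and seen not to hold the prize — ruled out; weight (1/6)·0 = 0 each.
The weights sum to 1/20.
So P(the cheque in envelope 1 | the presenter opened envelope 3, envelope 4, and envelope 6) = (1/60) / (1/20) = 1/3.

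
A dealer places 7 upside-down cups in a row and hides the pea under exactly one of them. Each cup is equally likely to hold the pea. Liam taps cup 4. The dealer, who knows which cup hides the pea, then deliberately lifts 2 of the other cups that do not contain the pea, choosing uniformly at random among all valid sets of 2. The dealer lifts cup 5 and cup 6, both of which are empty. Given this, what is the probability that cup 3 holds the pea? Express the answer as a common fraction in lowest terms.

Consider each possible location of the pea in turn.
If it is under any of cups 1, 2, 3, and 7 (prior 1/7 each): the dealer has 10 equally likely choices, so probability 1/10; weight (1/7)·(1/10) = 1/70 each.
If it is under cup 4 (prior 1/7): the dealer has 15 equally likely choices, so probability 1/15; weight (1/7)·(1/15) = 1/105.
If it is under either of cups 5 and 6 (prior 1/7 each): that cup was opened and seen not to hold the prize — ruled out; weight (1/7)·0 = 0 each.
The weights sum to 1/15.
So P(the pea under cup 3 | the dealer opened cup 5 and cup 6) = (1/70) / (1/15) = 3/14.

3/14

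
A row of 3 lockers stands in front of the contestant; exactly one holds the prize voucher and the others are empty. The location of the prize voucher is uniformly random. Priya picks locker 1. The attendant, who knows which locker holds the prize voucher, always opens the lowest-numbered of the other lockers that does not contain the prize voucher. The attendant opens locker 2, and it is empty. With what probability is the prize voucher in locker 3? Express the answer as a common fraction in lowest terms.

1/2

Condition on the true location of the prize voucher.
If it is in either of lockers 1 and 3 (prior 1/3 each): locker 2 is the lowest-numbered option available, probability 1; weight (1/3)·1 = 1/3 each.
If it is in locker 2 (prior 1/3): the attendant opened locker 2, so this case is ruled out; weight (1/3)·0 = 0.
The weights sum to 2/3.
So P(the prize voucher in locker 3 | the attendant opened locker 2) = (1/3) / (2/3) = 1/2.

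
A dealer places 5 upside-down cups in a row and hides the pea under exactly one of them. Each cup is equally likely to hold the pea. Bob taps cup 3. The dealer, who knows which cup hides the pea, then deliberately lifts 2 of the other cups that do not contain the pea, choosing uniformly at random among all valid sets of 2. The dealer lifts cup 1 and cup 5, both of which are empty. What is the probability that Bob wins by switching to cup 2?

2/5

Condition on the true location of the pea.
If it is under either of cups 1 and 5 (prior 1/5 each): that cup was opened and seen not to hold the prize — ruled out; weight (1/5)·0 = 0 each.
If it is under either of cups 2 and 4 (prior 1/5 each): the dealer has 3 equally likely choices, so probability 1/3; weight (1/5)·(1/3) = 1/15 each.
If it is under cup 3 (prior 1/5): the dealer has 6 equally likely choices, so probability 1/6; weight (1/5)·(1/6) = 1/30.
The weights sum to 1/6.
So P(the pea under cup 2 | the dealer opened cup 1 and cup 5) = (1/15) / (1/6) = 2/5.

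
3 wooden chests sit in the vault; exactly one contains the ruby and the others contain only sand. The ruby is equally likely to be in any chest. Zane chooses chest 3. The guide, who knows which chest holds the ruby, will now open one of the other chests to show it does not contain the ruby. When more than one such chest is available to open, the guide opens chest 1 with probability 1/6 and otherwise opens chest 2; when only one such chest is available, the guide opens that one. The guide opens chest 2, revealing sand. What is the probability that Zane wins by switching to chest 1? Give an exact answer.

6/11

Condition on the true location of the ruby.
If it is in chest 1 (prior 1/3): only chest 2 is available, probability 1; weight (1/3)·1 = 1/3.
If it is in chest 2 (prior 1/3): the guide opened chest 2, so this case is ruled out; weight (1/3)·0 = 0.
If it is in chest 3 (prior 1/3): chest 1 is available but not opened, probability 5/6; weight (1/3)·(5/6) = 5/18.
The weights sum to 11/18.
So P(the ruby in chest 1 | the guide opened chest 2) = (1/3) / (11/18) = 6/11.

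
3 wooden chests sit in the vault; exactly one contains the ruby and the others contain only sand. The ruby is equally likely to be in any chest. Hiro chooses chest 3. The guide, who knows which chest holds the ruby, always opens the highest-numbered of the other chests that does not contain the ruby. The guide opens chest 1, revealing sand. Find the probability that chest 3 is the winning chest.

Apply Bayes' rule, conditioning on where the ruby actually is.
If it is in chest 1 (prior 1/3): the guide opened chest 1, so this case is ruled out; weight (1/3)·0 = 0.
If it is in chest 2 (prior 1/3): chest 1 is the highest-numbered option available, probability 1; weight (1/3)·1 = 1/3.
If it is in chest 3 (prior 1/3): the guide would have opened chest 2 instead, probability 0; weight (1/3)·0 = 0.
The weights sum to 1/3.
So P(the ruby in chest 3 | the guide opened chest 1) = 0 / (1/3) = 0.

0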